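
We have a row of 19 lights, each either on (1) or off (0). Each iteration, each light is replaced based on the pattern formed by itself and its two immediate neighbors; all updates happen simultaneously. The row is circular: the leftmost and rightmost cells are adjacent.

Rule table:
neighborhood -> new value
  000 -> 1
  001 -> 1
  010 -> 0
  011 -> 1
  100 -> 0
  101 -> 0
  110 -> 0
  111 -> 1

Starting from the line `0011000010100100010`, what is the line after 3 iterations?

1110011100001001100
1100111001110011001
1001110011100110011

1001110011100110011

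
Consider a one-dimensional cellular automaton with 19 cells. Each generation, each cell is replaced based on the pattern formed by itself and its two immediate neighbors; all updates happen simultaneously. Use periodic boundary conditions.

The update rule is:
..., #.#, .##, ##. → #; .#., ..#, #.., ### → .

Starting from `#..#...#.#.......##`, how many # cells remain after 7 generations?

#....#..#..#####.#.
..##.......#...##.#
..##.#####...#.###.
#.####...#.#..##.#.
.##..#.#..#...###.#
###...#.....#.#.##.
#.#.#...###..#.####
count of #: 11

11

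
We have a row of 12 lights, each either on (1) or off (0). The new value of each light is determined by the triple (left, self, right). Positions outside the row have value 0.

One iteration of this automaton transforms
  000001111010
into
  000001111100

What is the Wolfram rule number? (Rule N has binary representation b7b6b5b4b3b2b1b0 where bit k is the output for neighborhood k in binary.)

232

position 6: 111 → 1  (bit 7 = 1)
position 8: 110 → 1  (bit 6 = 1)
position 9: 101 → 1  (bit 5 = 1)
position 11: 100 → 0  (bit 4 = 0)
position 5: 011 → 1  (bit 3 = 1)
position 10: 010 → 0  (bit 2 = 0)
position 4: 001 → 0  (bit 1 = 0)
position 0: 000 → 0  (bit 0 = 0)
bits b7..b0 = 11101000 = 232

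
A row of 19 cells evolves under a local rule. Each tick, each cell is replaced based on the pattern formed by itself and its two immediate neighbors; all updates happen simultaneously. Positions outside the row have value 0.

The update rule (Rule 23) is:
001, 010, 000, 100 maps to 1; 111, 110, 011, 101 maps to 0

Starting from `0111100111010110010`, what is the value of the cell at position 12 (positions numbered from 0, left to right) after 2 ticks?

1

tick 1: 1000011000010001111
tick 2: 1111100111111110000
position 12 holds 1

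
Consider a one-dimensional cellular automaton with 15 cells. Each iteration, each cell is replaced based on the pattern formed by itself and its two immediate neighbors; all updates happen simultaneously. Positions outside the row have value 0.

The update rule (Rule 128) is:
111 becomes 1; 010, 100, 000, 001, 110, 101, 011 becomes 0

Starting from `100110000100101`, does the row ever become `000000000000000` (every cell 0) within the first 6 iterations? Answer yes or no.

yes

000000000000000
all cells are 0 at iteration 1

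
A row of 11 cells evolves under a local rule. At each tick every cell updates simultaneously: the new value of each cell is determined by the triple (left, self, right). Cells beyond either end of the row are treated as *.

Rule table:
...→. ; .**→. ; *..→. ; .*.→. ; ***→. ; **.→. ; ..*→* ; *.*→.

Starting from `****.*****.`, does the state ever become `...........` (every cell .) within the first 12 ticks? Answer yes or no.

tick 1: ...........
all cells are . at tick 1

yes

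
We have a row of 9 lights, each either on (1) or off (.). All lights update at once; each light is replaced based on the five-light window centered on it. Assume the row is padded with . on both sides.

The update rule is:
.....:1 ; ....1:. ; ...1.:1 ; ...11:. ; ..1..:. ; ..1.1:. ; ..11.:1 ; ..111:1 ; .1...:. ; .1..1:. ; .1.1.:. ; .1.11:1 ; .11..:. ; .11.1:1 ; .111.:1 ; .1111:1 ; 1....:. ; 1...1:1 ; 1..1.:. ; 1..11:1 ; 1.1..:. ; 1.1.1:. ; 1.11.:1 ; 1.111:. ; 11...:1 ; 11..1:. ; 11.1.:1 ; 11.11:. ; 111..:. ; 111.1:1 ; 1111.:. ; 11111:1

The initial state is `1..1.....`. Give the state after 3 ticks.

......111
1111..11.
11...11.1

11...11.1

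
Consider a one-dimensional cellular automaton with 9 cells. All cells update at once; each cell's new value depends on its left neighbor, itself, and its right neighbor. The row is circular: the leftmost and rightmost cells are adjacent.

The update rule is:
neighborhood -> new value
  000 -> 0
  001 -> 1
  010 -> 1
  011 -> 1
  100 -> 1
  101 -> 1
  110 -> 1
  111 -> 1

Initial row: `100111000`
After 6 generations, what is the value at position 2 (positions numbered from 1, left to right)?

1

111111101
111111111
111111111  (fixed point — unchanged through generation 6)
position 2 holds 1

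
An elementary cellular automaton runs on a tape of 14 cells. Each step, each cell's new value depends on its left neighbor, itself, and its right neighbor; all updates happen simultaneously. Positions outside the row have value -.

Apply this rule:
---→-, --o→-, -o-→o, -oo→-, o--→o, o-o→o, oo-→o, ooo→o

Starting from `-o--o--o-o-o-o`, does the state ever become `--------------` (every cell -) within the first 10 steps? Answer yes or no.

-oo-oo-ooooooo
--oo-oo-oooooo
---oo-oo-ooooo
----oo-oo-oooo
-----oo-oo-ooo
------oo-oo-oo
-------oo-oo-o
--------oo-ooo
---------oo-oo
----------oo-o
step 10 is ----------oo-o, still not uniform -

no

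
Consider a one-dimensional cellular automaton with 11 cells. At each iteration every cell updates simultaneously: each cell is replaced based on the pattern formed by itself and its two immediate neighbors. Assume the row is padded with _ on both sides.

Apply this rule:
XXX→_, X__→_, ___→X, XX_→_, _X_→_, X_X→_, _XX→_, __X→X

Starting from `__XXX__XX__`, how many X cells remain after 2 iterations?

iteration 1: XX____X___X
iteration 2: ___XXX__XX_
count of X: 5

5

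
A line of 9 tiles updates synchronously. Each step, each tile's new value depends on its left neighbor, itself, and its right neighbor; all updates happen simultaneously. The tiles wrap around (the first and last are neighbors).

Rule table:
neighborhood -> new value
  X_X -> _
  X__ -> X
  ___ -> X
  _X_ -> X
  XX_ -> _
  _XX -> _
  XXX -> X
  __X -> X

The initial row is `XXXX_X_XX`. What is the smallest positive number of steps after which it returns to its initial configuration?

XXX__X__X
XX_XXXXX_
____XXX__
XXXX_X_XX

4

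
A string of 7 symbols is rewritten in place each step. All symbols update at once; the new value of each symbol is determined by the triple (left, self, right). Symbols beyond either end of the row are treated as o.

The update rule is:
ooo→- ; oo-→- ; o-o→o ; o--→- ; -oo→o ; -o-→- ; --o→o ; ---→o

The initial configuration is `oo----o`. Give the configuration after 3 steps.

oo---oo

---oooo
-ooo---
oo---oo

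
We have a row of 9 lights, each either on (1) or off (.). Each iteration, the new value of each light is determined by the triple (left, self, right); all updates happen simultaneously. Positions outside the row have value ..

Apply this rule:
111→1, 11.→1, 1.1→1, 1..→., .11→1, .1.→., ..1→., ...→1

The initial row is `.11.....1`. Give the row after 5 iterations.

.1111111.

iteration 1: .11.111..
iteration 2: .111111.1
iteration 3: .1111111.
iteration 4: .1111111.  (fixed point — unchanged through iteration 5)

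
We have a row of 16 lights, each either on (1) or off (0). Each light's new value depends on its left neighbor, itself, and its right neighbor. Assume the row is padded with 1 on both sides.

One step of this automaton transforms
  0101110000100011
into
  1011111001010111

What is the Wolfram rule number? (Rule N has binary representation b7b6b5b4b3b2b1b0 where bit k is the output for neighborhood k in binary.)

250

position 4: 111 → 1  (bit 7 = 1)
position 5: 110 → 1  (bit 6 = 1)
position 0: 101 → 1  (bit 5 = 1)
position 6: 100 → 1  (bit 4 = 1)
position 3: 011 → 1  (bit 3 = 1)
position 1: 010 → 0  (bit 2 = 0)
position 9: 001 → 1  (bit 1 = 1)
position 7: 000 → 0  (bit 0 = 0)
bits b7..b0 = 11111010 = 250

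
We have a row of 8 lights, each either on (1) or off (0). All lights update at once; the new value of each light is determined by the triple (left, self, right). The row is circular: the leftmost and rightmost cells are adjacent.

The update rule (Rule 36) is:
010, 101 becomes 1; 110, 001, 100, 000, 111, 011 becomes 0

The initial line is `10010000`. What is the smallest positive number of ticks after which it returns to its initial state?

1

tick 1: 10010000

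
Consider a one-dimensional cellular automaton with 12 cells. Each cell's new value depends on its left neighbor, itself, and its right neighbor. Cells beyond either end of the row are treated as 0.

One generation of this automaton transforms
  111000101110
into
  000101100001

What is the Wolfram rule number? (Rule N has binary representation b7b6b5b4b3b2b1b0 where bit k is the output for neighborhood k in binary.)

position 1: 111 → 0  (bit 7 = 0)
position 2: 110 → 0  (bit 6 = 0)
position 7: 101 → 0  (bit 5 = 0)
position 3: 100 → 1  (bit 4 = 1)
position 0: 011 → 0  (bit 3 = 0)
position 6: 010 → 1  (bit 2 = 1)
position 5: 001 → 1  (bit 1 = 1)
position 4: 000 → 0  (bit 0 = 0)
bits b7..b0 = 00010110 = 22

22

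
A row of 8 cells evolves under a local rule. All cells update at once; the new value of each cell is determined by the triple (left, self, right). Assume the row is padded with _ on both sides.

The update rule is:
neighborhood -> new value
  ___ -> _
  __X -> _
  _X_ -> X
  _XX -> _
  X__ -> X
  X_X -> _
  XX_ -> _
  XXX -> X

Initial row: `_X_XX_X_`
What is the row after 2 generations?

_X____XX
_XX_____

_XX_____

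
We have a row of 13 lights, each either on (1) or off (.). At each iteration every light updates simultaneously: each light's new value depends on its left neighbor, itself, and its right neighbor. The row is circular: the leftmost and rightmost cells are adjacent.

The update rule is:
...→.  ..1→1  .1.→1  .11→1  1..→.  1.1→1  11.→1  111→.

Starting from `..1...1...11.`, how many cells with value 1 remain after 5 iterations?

6

.11..11..111.
111.111.11.1.
1.111.1111111
111.111......
1.111.1.....1
count of 1: 6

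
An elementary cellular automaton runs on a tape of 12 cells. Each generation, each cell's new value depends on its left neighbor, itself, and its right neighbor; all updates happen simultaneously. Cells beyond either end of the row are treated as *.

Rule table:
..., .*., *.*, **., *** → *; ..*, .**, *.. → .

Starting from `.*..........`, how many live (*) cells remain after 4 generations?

**.********.
***.********
****.*******
*****.******
count of *: 11

11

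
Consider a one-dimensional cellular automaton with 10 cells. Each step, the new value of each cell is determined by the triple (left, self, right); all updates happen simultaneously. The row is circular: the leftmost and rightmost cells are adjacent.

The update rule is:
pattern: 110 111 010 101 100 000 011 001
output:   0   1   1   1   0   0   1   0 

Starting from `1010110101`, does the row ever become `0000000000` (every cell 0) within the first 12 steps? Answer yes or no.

no

step 1: 0111101111
step 2: 1111011110
step 3: 1110111101
step 4: 1101111011
step 5: 1011110111
step 6: 0111101111  (repeats step 1; period 5)
step 12: 1111011110
step 12 is 1111011110, still not uniform 0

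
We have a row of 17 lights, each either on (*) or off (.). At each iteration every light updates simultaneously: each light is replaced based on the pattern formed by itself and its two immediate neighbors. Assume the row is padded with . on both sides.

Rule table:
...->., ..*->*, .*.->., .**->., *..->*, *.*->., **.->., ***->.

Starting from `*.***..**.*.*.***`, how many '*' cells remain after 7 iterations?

iteration 1: .....**..........
iteration 2: ....*..*.........
iteration 3: ...*.**.*........
iteration 4: ..*......*.......
iteration 5: .*.*....*.*......
iteration 6: *...*..*...*.....
iteration 7: .*.*.**.*.*.*....
count of *: 7

7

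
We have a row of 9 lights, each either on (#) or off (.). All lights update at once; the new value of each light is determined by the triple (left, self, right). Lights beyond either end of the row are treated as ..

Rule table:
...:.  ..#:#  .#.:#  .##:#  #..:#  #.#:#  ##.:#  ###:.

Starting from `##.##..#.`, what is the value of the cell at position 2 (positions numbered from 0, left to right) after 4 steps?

#########
#.......#
##.....##
###...###
position 2 holds #

#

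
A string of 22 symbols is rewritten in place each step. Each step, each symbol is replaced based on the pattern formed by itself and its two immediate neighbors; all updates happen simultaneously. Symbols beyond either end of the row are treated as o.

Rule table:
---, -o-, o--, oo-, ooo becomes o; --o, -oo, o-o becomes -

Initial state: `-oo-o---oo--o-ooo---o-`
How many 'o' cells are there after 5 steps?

11

step 1: --o-ooo--oo-o--oooo-o-
step 2: o-o--ooo--o-oo--ooo-o-
step 3: o-oo--ooo-o--oo--oo-o-
step 4: o--oo--oo-oo--oo--o-o-
step 5: oo--oo--o--oo--oo-o-o-
count of o: 11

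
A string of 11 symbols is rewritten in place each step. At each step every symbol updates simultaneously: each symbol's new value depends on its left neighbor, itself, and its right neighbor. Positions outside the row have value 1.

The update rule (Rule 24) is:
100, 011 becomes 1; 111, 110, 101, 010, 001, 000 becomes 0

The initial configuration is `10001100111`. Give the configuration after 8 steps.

step 1: 01001010100
step 2: 00100000010
step 3: 10010000000
step 4: 01001000000
step 5: 00100100000
step 6: 10010010000
step 7: 01001001000
step 8: 00100100100

00100100100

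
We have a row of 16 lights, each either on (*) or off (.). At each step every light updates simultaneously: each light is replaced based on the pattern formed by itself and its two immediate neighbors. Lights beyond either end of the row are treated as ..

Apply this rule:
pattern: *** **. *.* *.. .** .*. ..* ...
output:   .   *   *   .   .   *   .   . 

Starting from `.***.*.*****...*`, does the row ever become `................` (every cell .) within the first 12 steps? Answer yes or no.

no

...****....*...*
......*....*...*
......*....*...*  (fixed point — unchanged through step 12)
step 12 is ......*....*...*, still not uniform .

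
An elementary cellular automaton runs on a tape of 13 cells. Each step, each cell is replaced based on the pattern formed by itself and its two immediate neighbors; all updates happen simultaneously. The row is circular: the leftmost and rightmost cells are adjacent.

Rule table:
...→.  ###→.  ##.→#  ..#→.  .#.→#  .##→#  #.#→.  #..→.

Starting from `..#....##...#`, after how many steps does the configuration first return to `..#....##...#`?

..#....##...#

1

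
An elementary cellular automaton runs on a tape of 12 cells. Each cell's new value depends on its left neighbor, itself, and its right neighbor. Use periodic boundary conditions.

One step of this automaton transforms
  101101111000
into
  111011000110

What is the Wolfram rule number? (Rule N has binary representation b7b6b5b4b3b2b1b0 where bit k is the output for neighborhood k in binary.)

position 6: 111 → 0  (bit 7 = 0)
position 3: 110 → 0  (bit 6 = 0)
position 1: 101 → 1  (bit 5 = 1)
position 9: 100 → 1  (bit 4 = 1)
position 2: 011 → 1  (bit 3 = 1)
position 0: 010 → 1  (bit 2 = 1)
position 11: 001 → 0  (bit 1 = 0)
position 10: 000 → 1  (bit 0 = 1)
bits b7..b0 = 00111101 = 61

61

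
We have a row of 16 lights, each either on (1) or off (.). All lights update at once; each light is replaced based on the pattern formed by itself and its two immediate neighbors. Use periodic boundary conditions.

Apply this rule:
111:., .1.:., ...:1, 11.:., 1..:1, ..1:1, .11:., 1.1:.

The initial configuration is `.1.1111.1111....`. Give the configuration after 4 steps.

1...........1111
.11111111111....
1...........1111  (repeats step 1; period 2)
step 4: .11111111111....

.11111111111....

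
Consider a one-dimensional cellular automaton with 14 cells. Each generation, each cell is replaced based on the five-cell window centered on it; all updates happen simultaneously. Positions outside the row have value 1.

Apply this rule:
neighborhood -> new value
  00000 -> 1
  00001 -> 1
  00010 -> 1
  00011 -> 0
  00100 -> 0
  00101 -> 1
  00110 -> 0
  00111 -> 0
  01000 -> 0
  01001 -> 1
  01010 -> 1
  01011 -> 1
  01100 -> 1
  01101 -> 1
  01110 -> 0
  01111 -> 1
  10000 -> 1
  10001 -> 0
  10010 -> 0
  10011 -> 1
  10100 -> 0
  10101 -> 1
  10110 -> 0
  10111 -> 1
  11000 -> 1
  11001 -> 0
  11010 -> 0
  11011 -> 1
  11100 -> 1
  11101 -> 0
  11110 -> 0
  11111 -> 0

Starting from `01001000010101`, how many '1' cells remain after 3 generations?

11

generation 1: 00100011111111
generation 2: 00000001000000
generation 3: 11111110011110
count of 1: 11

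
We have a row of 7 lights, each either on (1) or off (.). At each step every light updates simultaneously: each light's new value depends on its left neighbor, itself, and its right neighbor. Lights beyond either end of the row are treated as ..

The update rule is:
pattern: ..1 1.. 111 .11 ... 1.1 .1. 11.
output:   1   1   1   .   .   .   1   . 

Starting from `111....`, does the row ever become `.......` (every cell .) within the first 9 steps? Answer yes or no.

step 1: .1.1...
step 2: 11.11..
step 3: .....1.
step 4: ....111
step 5: ...1.1.
step 6: ..11.11
step 7: .1.....
step 8: 111....  (repeats step 0; period 8)
step 9: .1.1...
step 9 is .1.1..., still not uniform .

no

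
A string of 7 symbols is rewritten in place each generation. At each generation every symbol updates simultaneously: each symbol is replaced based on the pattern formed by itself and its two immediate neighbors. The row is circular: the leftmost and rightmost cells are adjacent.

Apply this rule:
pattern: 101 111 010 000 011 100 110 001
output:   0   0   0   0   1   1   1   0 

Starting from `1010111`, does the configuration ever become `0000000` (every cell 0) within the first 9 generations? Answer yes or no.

no

1000100
0100010
0010001
1001000
0100100
0010010
0001001
1000100  (repeats generation 1; period 7)
generation 9: 0100010
generation 9 is 0100010, still not uniform 0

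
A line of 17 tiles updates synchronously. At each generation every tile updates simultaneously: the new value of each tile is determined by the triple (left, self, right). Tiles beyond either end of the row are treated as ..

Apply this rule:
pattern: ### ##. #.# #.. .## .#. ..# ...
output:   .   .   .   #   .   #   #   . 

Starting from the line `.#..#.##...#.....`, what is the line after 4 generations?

#####...#.###....
.....#.##....#...
....##...#..###..
...#..#.####...#.

...#..#.####...#.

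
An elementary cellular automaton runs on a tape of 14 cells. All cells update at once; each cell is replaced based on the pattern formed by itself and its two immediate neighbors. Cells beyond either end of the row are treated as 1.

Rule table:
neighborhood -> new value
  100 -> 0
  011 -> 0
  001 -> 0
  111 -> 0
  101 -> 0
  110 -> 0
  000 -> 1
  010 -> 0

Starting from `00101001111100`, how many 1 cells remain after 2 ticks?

12

tick 1: 00000000000000
tick 2: 01111111111110
count of 1: 12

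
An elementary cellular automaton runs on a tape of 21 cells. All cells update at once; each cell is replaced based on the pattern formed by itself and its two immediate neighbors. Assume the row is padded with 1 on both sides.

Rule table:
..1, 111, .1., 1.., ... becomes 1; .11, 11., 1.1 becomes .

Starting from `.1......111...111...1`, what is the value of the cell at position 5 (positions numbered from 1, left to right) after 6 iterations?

1

.1111111.1.111.1.111.
..11111..1..1..1..1..
11.111.11111111111111
1...1...1111111111111
.1111111.111111111111
..11111...11111111111
position 5 holds 1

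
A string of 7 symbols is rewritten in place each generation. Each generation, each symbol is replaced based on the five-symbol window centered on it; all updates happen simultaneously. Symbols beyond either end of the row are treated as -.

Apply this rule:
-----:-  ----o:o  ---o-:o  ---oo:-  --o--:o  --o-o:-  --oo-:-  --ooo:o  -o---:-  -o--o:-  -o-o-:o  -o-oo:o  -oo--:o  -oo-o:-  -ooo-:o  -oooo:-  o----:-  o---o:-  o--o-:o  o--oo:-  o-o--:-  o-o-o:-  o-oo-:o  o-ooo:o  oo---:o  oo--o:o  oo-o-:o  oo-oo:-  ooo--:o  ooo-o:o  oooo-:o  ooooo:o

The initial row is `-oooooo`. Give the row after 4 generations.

--oo--o

generation 1: -o-oooo
generation 2: o-oo-oo
generation 3: -oo--oo
generation 4: --oo--o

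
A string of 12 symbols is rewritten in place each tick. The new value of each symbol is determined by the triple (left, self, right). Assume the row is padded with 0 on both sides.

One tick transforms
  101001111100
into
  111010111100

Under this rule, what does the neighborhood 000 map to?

At position 11 the neighborhood is 000; the next row has 0 there.

0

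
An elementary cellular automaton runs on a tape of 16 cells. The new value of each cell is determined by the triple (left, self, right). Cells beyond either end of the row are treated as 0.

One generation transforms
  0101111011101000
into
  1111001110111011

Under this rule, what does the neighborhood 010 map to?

At position 1 the neighborhood is 010; the next row has 1 there.

1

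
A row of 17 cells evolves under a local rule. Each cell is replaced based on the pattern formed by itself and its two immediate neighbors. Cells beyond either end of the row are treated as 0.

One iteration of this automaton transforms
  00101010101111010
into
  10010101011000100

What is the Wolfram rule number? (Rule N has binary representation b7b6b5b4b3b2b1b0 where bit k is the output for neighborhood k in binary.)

41

position 11: 111 → 0  (bit 7 = 0)
position 13: 110 → 0  (bit 6 = 0)
position 3: 101 → 1  (bit 5 = 1)
position 16: 100 → 0  (bit 4 = 0)
position 10: 011 → 1  (bit 3 = 1)
position 2: 010 → 0  (bit 2 = 0)
position 1: 001 → 0  (bit 1 = 0)
position 0: 000 → 1  (bit 0 = 1)
bits b7..b0 = 00101001 = 41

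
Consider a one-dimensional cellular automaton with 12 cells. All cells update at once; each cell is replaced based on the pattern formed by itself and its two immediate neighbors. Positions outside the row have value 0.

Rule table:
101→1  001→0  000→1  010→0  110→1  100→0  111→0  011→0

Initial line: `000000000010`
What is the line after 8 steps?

001000000000

step 1: 111111111000
step 2: 000000001011
step 3: 111111100101
step 4: 000000100010
step 5: 111110001000
step 6: 000010100011
step 7: 111001001001
step 8: 001000000000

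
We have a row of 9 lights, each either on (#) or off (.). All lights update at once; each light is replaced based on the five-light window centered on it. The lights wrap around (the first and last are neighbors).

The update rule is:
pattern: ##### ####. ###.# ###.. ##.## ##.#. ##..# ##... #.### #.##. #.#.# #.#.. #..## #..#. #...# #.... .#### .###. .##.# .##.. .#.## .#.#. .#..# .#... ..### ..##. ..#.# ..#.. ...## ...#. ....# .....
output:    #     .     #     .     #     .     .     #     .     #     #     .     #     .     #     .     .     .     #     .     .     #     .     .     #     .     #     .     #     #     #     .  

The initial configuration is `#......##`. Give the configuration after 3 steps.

step 1: .#...###.
step 2: ...###...
step 3: .###..#..

.###..#..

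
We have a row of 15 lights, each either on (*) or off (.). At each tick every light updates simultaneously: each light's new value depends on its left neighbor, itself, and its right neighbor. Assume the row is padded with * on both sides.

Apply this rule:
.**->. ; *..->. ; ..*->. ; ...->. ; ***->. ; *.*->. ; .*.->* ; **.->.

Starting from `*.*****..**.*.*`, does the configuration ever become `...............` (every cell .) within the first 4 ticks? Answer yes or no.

tick 1: ............*..
tick 2: ............*..  (fixed point — unchanged through tick 4)
tick 4 is ............*.., still not uniform .

no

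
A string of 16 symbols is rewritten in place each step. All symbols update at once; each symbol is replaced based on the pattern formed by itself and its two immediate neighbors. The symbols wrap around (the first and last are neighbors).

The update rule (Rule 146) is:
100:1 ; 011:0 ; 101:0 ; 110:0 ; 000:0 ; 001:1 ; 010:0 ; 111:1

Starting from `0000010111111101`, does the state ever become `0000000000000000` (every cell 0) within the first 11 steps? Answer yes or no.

yes

1000100011111000
0101010101110101
0000000000100000
0000000001010000
0000000010001000
0000000101010100
0000001000000010
0000010100000101
1000100010001000
0101010101010101
0000000000000000
all cells are 0 at step 11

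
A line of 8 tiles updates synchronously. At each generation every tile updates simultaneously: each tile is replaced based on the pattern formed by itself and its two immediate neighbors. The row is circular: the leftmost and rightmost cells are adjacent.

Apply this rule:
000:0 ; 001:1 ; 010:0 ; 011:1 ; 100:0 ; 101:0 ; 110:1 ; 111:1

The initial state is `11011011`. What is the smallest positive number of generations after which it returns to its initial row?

1

11011011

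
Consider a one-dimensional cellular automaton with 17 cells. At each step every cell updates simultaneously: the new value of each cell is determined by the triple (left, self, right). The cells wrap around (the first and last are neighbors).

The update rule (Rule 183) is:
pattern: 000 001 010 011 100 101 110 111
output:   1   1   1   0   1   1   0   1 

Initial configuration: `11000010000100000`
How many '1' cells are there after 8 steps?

00111111111111111
11011111111111110
00101111111111101
11110111111111011
11101011111110101
11011101111101110
00101010111010101
11111111010111111
count of 1: 15

15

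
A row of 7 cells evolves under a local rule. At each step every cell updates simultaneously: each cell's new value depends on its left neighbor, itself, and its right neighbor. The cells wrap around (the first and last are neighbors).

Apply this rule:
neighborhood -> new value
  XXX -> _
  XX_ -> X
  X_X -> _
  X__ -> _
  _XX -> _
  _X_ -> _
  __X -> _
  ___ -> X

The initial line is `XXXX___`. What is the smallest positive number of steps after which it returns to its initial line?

5

___X_X_
XX_____
_X_XXX_
_____X_
XXXX___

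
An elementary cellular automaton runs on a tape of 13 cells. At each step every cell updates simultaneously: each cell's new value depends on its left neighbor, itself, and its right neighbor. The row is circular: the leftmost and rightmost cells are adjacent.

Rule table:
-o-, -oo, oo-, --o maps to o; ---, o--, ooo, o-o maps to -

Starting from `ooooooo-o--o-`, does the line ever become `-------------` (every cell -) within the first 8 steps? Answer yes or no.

step 1: o-----o-o-oo-
step 2: o----oo-o-oo-
step 3: o---ooo-o-oo-
step 4: o--oo-o-o-oo-
step 5: o-ooo-o-o-oo-
step 6: o-o-o-o-o-oo-
step 7: o-o-o-o-o-oo-  (fixed point — unchanged through step 8)
step 8 is o-o-o-o-o-oo-, still not uniform -

no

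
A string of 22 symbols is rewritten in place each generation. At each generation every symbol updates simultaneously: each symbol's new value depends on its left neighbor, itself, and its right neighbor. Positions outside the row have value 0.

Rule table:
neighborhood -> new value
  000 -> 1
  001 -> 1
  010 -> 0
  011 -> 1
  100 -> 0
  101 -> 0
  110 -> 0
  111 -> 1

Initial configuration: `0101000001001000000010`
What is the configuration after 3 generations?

1111111001001111110010

1000011110010011111100
0011111100100111111001
1111111001001111110010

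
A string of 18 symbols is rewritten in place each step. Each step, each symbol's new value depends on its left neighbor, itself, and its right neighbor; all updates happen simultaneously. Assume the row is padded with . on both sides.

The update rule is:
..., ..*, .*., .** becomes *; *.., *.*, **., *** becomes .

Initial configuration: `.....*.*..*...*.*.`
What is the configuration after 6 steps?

*.*.*......*.*..*.

******.*.**.***.*.
*......*.*..*...*.
*.******.*.**.***.
*.*......*.*..*...
*.*.******.*.**.**
*.*.*......*.*..*.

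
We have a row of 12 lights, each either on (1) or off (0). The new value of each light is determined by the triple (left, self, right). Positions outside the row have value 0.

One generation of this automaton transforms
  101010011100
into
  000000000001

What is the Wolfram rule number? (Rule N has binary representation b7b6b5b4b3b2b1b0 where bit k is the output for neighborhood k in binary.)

position 8: 111 → 0  (bit 7 = 0)
position 9: 110 → 0  (bit 6 = 0)
position 1: 101 → 0  (bit 5 = 0)
position 5: 100 → 0  (bit 4 = 0)
position 7: 011 → 0  (bit 3 = 0)
position 0: 010 → 0  (bit 2 = 0)
position 6: 001 → 0  (bit 1 = 0)
position 11: 000 → 1  (bit 0 = 1)
bits b7..b0 = 00000001 = 1

1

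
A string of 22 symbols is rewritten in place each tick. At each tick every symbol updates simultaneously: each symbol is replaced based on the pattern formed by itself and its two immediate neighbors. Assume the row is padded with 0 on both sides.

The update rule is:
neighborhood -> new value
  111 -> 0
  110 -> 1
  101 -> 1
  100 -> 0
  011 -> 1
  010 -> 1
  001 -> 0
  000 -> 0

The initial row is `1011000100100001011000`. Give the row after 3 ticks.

1111000100100001111000
1001000100100001001000
1001000100100001001000

1001000100100001001000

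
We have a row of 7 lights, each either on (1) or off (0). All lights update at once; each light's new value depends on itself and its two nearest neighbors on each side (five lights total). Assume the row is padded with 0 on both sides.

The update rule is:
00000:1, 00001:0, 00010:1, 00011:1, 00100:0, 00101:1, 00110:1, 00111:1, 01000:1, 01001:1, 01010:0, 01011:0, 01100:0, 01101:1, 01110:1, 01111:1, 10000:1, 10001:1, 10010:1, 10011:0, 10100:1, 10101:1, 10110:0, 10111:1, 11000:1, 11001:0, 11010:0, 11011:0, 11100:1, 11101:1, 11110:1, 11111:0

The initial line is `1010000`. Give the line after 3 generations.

1001000

1011111
1011011
1001000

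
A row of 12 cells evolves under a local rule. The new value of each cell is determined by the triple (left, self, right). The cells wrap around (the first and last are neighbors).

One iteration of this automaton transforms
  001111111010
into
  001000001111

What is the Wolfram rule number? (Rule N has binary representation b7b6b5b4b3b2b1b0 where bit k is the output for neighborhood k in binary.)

position 3: 111 → 0  (bit 7 = 0)
position 8: 110 → 1  (bit 6 = 1)
position 9: 101 → 1  (bit 5 = 1)
position 11: 100 → 1  (bit 4 = 1)
position 2: 011 → 1  (bit 3 = 1)
position 10: 010 → 1  (bit 2 = 1)
position 1: 001 → 0  (bit 1 = 0)
position 0: 000 → 0  (bit 0 = 0)
bits b7..b0 = 01111100 = 124

124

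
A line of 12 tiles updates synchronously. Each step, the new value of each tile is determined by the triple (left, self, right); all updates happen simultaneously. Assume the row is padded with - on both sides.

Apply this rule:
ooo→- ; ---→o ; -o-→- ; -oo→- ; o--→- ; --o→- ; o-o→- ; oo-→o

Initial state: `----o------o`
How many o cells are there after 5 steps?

3

ooo---oooo--
--o-o----o-o
o-----oo----
--ooo--o-ooo
o---o------o
count of o: 3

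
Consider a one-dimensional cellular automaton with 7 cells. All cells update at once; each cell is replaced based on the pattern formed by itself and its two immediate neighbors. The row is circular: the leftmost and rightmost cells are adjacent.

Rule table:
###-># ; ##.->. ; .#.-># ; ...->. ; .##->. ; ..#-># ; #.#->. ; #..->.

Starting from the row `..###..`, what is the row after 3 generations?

.#.#...
##.#...
...#..#

...#..#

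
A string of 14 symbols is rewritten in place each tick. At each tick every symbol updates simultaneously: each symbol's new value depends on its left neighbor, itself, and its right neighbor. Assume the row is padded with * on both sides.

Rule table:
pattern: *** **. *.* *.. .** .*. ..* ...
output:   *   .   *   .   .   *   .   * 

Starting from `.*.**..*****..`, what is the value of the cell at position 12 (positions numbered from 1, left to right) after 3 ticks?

.

tick 1: ***.....***...
tick 2: **..***..*..*.
tick 3: *....*...*..**
position 12 holds .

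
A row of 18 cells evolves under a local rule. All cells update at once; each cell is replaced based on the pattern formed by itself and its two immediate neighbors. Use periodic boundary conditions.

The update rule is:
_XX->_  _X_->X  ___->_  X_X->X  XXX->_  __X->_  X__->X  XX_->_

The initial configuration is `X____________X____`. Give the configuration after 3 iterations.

__XX___________XX_

XX___________XX___
__X____________X__
__XX___________XX_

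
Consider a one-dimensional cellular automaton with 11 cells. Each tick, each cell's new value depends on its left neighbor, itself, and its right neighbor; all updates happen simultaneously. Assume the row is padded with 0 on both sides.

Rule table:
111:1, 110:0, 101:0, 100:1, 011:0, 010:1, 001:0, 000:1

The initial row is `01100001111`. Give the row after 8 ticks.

00011100110
11001010001
00101011101
10101001001
10101101101
10100000001
10111111101
10011111001

10011111001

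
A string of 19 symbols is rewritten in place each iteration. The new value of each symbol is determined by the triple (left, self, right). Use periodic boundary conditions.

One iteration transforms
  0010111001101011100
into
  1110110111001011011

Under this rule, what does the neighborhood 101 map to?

At position 3 the neighborhood is 101; the next row has 0 there.

0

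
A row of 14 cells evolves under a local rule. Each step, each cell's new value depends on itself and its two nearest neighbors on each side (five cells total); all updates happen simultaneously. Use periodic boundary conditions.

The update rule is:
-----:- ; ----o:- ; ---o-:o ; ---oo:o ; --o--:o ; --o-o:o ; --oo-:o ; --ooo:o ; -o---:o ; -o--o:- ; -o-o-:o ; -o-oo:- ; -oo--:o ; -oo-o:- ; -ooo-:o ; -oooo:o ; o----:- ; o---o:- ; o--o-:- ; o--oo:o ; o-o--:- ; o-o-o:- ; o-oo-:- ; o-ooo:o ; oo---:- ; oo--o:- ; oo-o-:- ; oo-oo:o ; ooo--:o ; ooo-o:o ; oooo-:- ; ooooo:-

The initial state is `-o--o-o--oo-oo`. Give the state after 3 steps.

----oo--oo-o--
---ooo-oo---o-
--ooooo-o--ooo

--ooooo-o--ooo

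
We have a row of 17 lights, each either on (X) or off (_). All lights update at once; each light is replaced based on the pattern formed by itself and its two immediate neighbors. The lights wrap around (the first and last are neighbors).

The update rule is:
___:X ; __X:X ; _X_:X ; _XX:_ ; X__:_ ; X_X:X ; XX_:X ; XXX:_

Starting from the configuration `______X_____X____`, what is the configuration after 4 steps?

_____XXXX__XXXX__

step 1: XXXXXXX_XXXXX_XXX
step 2: ______XX____XX___
step 3: XXXXXX_X_XXX_X_XX
step 4: _____XXXX__XXXX__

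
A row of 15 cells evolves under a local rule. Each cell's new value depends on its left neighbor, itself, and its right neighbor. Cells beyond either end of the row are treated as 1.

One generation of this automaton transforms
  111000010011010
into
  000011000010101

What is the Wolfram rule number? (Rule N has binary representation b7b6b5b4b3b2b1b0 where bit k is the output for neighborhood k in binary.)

41

position 0: 111 → 0  (bit 7 = 0)
position 2: 110 → 0  (bit 6 = 0)
position 12: 101 → 1  (bit 5 = 1)
position 3: 100 → 0  (bit 4 = 0)
position 10: 011 → 1  (bit 3 = 1)
position 7: 010 → 0  (bit 2 = 0)
position 6: 001 → 0  (bit 1 = 0)
position 4: 000 → 1  (bit 0 = 1)
bits b7..b0 = 00101001 = 41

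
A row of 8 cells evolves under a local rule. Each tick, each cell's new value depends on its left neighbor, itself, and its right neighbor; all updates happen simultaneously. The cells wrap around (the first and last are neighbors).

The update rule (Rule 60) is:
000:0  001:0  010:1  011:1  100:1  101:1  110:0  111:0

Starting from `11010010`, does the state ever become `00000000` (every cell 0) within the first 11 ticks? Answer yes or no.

10111011
01100110
01010101
11111111
00000000
all cells are 0 at tick 5

yes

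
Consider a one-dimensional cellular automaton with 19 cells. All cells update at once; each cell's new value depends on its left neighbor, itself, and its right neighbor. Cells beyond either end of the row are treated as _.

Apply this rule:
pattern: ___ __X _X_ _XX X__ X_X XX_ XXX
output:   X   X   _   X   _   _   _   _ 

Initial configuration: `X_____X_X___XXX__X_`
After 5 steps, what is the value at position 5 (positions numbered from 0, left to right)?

_

step 1: __XXXX____XXX___X__
step 2: XXX____XXXX___XX__X
step 3: X___XXXX____XXX__X_
step 4: __XXX____XXXX___X__
step 5: XXX___XXXX____XX__X
position 5 holds _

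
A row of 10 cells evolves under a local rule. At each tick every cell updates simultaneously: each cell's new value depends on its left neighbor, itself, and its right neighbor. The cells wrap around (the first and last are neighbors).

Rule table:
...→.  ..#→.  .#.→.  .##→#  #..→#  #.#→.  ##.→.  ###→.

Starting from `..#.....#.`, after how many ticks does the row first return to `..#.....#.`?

...#.....#
#...#.....
.#...#....
..#...#...
...#...#..
....#...#.
.....#...#
#.....#...
.#.....#..
..#.....#.

10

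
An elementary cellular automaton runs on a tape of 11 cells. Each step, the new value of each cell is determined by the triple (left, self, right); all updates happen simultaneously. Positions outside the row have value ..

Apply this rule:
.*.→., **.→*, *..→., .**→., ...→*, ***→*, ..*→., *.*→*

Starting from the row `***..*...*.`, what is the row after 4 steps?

step 1: .**....*...
step 2: ..*.**...**
step 3: *..*.*.*..*
step 4: ....*.*....

....*.*....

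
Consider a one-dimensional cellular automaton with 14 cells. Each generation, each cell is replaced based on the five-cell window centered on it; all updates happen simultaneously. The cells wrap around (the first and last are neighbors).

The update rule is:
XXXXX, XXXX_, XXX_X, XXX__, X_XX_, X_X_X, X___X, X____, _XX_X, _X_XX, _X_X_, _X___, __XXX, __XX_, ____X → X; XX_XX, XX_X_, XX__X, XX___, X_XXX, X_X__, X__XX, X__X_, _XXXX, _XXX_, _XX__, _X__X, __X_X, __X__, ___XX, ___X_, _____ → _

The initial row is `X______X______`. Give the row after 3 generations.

__XX__X__XX__X

generation 1: _XX__X__XX__X_
generation 2: _X______X_____
generation 3: __XX__X__XX__X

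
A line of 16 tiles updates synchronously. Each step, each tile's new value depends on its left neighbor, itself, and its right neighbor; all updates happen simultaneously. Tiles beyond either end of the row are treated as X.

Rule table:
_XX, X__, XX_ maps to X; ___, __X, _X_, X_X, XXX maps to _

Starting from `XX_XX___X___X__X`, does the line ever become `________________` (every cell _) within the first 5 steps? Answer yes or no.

_X_XXX___X___X_X
___X_XX___X____X
X____XXX___X___X
XX___X_XX___X__X
_XX____XXX___X_X
step 5 is _XX____XXX___X_X, still not uniform _

no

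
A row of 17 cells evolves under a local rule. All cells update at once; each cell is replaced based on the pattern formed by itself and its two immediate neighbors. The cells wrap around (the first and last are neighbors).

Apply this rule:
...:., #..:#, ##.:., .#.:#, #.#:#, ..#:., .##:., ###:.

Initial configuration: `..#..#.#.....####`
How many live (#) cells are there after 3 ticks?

#.##.####........
##..#....#.......
..#.##...##......
count of #: 5

5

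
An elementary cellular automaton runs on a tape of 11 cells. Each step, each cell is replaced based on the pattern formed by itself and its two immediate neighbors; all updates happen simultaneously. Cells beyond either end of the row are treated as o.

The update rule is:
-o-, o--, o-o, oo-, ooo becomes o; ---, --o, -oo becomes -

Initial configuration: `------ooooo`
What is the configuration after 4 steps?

oooo------o

o------oooo
oo------ooo
ooo------oo
oooo------o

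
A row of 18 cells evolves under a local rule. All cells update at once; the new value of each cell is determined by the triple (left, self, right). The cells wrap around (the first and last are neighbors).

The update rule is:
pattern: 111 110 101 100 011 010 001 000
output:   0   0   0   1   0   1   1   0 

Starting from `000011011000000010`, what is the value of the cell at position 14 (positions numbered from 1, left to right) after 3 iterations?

1

000100000100000111
101110001110001000
100001010001011101
position 14 holds 1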